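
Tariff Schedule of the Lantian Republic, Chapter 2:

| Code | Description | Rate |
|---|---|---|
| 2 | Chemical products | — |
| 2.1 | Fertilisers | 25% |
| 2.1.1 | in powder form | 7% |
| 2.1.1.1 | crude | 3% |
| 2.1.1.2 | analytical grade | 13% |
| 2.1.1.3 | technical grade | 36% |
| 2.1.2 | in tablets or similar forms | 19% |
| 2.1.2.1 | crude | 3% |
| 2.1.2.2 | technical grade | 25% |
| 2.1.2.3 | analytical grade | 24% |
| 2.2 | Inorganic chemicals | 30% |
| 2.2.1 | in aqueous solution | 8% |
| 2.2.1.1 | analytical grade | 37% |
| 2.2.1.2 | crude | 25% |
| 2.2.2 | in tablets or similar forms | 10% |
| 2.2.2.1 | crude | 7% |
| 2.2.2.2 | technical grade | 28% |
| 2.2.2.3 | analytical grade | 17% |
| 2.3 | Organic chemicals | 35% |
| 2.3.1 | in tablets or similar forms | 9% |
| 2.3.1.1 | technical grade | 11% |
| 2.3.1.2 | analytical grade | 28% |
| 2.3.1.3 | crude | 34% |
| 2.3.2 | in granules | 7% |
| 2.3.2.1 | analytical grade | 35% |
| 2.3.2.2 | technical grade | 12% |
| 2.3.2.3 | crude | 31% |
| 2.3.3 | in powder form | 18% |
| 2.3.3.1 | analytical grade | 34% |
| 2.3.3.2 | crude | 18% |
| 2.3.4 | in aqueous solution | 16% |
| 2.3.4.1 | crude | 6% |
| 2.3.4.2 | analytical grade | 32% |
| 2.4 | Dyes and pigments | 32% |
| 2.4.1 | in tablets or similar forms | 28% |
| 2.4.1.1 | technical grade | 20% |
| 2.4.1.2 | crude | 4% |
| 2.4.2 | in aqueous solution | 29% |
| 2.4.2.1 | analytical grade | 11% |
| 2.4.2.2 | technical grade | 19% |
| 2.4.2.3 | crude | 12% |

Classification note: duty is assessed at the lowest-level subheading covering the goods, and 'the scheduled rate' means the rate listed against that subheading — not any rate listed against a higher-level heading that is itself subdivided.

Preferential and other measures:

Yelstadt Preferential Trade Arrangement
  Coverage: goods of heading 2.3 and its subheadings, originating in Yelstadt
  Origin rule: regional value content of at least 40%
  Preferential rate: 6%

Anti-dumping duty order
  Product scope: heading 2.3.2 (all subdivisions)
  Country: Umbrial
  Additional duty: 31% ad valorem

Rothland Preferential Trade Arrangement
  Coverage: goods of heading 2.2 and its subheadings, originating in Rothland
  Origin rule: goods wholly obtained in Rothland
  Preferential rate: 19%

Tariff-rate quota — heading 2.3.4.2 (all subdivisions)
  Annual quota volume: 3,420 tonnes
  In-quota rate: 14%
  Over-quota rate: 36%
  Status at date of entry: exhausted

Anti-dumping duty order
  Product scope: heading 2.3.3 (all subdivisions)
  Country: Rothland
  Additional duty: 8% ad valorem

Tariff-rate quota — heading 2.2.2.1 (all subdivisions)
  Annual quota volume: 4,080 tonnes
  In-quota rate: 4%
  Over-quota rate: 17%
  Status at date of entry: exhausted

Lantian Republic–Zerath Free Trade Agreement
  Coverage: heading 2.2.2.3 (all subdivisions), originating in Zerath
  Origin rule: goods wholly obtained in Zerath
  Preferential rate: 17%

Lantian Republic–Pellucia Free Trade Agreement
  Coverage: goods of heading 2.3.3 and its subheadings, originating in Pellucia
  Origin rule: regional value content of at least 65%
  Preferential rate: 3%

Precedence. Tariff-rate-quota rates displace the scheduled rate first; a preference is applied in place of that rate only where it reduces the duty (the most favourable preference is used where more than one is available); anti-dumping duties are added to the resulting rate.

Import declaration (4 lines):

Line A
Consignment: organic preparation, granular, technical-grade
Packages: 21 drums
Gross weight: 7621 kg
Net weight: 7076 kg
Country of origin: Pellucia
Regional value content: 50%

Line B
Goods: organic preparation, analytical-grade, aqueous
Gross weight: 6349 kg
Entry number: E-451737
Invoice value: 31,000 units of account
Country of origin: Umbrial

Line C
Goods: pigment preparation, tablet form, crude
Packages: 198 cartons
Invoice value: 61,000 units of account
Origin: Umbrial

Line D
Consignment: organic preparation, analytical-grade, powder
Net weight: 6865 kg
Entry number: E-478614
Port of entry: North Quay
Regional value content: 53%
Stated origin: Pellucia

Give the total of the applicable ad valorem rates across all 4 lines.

Line A: organic → 2.3; granular → 2.3.2; technical-grade → 2.3.2.2. Scheduled 12%. Pellucia agreement on 2.3.3: 2.3.2.2 not covered. → 12%.
Line B: organic → 2.3; aqueous → 2.3.4; analytical-grade → 2.3.4.2. Scheduled 32%. quota on 2.3.4.2 exhausted → over-quota 36%. → 36%.
Line C: pigment → 2.4; tablet form → 2.4.1; crude → 2.4.1.2. Scheduled 4%. No special measure applies. → 4%.
Line D: organic → 2.3; powder → 2.3.3; analytical-grade → 2.3.3.1. Scheduled 34%. Pellucia agreement on 2.3.3: RVC < 65%. → 34%.
Sum: 12% + 36% + 4% + 34% = 86%.

86%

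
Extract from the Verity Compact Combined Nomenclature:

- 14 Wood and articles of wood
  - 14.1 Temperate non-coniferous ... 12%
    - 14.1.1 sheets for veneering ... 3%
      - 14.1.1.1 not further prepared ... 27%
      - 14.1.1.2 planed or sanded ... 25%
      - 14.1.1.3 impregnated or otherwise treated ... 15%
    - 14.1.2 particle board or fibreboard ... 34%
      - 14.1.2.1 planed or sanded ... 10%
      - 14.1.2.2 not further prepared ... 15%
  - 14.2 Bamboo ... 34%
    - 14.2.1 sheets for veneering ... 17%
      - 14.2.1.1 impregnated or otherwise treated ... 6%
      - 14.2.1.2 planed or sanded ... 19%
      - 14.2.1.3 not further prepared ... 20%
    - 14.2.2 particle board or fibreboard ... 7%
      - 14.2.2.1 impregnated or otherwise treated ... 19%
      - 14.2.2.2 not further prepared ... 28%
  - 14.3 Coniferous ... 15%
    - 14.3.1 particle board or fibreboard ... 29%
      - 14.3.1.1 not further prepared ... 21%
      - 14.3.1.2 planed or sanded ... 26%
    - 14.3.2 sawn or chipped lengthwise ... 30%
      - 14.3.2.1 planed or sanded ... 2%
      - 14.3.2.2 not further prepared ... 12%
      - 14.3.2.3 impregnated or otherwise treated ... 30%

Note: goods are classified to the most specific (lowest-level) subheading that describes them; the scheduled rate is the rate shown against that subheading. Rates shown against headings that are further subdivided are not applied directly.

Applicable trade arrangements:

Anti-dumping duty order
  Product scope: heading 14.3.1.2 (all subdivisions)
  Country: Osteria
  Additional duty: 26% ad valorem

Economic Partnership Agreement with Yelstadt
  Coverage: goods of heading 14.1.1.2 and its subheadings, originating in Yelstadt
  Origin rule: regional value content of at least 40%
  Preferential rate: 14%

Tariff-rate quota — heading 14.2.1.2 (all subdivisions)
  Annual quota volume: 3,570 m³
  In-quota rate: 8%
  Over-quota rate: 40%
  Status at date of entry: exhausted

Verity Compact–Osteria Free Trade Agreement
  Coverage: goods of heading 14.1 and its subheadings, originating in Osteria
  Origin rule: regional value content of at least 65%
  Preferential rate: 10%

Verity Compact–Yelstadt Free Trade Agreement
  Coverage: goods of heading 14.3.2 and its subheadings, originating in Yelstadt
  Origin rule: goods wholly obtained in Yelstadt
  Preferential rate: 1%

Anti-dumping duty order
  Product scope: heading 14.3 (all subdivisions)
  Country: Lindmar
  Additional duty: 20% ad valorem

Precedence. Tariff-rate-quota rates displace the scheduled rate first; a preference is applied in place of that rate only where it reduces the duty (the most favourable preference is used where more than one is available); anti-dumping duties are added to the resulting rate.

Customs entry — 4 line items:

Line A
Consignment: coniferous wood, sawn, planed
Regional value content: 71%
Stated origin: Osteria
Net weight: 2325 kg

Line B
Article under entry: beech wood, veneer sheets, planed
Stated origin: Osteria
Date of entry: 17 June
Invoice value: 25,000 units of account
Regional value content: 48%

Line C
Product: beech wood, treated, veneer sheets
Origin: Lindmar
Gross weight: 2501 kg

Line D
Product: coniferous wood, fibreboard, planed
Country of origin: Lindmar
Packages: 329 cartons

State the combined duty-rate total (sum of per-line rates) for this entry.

Line A: coniferous → 14.3; sawn → 14.3.2; planed → 14.3.2.1. Scheduled 2%. Osteria agreement on 14.1: 14.3.2.1 not covered. → 2%.
Line B: beech → 14.1; veneer sheets → 14.1.1; planed → 14.1.1.2. Scheduled 25%. Osteria agreement on 14.1: RVC < 65%. → 25%.
Line C: beech → 14.1; veneer sheets → 14.1.1; treated → 14.1.1.3. Scheduled 15%. No special measure applies. → 15%.
Line D: coniferous → 14.3; fibreboard → 14.3.1; planed → 14.3.1.2. Scheduled 26%. anti-dumping (Lindmar, 14.3): +20%; total 26% + 20% = 46%. → 46%.
Sum: 2% + 25% + 15% + 46% = 88%.

88%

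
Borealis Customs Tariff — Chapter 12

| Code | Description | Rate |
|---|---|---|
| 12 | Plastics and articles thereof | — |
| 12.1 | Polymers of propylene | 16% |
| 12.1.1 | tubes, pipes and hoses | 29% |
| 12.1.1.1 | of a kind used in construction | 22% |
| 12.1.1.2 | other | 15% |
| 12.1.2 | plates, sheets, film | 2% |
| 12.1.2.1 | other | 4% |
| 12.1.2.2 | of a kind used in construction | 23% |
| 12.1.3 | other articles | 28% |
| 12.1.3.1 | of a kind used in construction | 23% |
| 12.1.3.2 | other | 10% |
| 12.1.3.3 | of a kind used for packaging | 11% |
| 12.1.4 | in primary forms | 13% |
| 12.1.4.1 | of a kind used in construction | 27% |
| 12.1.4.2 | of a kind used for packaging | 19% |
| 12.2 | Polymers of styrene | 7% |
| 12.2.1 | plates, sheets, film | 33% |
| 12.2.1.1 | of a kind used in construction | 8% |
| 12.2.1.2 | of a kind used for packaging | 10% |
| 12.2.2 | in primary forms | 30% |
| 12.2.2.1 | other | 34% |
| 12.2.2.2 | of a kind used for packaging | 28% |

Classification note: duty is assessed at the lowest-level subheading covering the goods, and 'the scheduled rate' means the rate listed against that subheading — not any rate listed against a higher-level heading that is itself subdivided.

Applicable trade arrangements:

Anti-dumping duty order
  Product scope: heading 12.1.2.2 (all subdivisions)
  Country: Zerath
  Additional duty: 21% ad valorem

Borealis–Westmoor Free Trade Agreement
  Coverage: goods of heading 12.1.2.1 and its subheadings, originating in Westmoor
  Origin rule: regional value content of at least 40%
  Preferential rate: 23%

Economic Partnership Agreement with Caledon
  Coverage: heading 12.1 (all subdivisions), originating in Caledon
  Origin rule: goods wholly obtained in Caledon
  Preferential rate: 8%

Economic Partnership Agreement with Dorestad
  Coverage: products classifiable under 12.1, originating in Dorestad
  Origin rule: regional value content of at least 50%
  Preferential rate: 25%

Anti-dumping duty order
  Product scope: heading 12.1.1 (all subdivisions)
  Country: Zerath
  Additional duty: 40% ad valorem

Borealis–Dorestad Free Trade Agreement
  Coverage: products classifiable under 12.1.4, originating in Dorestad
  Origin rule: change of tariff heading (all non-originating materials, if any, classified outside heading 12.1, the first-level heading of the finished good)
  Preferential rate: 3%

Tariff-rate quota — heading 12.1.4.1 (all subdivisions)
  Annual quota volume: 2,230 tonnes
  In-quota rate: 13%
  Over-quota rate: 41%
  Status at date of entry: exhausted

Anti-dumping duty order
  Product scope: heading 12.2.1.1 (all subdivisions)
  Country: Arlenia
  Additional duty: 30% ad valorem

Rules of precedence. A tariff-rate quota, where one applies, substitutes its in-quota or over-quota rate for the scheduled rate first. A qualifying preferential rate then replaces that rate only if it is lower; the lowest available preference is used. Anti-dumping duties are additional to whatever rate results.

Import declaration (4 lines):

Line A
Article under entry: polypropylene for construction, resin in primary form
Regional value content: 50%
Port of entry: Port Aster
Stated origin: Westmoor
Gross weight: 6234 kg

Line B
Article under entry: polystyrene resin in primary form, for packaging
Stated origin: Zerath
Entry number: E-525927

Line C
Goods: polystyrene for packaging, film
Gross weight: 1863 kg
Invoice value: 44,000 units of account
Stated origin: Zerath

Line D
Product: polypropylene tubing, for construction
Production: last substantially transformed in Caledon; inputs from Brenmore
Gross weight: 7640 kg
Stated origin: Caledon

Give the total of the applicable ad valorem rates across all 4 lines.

101%

Line A: polypropylene → 12.1; resin in primary form → 12.1.4; for construction → 12.1.4.1. Scheduled 27%. quota on 12.1.4.1 exhausted → over-quota 41%; Westmoor agreement on 12.1.2.1: 12.1.4.1 not covered. → 41%.
Line B: polystyrene → 12.2; resin in primary form → 12.2.2; for packaging → 12.2.2.2. Scheduled 28%. No special measure applies. → 28%.
Line C: polystyrene → 12.2; film → 12.2.1; for packaging → 12.2.1.2. Scheduled 10%. No special measure applies. → 10%.
Line D: polypropylene → 12.1; tubing → 12.1.1; for construction → 12.1.1.1. Scheduled 22%. Caledon agreement on 12.1: not wholly obtained. → 22%.
Sum: 41% + 28% + 10% + 22% = 101%.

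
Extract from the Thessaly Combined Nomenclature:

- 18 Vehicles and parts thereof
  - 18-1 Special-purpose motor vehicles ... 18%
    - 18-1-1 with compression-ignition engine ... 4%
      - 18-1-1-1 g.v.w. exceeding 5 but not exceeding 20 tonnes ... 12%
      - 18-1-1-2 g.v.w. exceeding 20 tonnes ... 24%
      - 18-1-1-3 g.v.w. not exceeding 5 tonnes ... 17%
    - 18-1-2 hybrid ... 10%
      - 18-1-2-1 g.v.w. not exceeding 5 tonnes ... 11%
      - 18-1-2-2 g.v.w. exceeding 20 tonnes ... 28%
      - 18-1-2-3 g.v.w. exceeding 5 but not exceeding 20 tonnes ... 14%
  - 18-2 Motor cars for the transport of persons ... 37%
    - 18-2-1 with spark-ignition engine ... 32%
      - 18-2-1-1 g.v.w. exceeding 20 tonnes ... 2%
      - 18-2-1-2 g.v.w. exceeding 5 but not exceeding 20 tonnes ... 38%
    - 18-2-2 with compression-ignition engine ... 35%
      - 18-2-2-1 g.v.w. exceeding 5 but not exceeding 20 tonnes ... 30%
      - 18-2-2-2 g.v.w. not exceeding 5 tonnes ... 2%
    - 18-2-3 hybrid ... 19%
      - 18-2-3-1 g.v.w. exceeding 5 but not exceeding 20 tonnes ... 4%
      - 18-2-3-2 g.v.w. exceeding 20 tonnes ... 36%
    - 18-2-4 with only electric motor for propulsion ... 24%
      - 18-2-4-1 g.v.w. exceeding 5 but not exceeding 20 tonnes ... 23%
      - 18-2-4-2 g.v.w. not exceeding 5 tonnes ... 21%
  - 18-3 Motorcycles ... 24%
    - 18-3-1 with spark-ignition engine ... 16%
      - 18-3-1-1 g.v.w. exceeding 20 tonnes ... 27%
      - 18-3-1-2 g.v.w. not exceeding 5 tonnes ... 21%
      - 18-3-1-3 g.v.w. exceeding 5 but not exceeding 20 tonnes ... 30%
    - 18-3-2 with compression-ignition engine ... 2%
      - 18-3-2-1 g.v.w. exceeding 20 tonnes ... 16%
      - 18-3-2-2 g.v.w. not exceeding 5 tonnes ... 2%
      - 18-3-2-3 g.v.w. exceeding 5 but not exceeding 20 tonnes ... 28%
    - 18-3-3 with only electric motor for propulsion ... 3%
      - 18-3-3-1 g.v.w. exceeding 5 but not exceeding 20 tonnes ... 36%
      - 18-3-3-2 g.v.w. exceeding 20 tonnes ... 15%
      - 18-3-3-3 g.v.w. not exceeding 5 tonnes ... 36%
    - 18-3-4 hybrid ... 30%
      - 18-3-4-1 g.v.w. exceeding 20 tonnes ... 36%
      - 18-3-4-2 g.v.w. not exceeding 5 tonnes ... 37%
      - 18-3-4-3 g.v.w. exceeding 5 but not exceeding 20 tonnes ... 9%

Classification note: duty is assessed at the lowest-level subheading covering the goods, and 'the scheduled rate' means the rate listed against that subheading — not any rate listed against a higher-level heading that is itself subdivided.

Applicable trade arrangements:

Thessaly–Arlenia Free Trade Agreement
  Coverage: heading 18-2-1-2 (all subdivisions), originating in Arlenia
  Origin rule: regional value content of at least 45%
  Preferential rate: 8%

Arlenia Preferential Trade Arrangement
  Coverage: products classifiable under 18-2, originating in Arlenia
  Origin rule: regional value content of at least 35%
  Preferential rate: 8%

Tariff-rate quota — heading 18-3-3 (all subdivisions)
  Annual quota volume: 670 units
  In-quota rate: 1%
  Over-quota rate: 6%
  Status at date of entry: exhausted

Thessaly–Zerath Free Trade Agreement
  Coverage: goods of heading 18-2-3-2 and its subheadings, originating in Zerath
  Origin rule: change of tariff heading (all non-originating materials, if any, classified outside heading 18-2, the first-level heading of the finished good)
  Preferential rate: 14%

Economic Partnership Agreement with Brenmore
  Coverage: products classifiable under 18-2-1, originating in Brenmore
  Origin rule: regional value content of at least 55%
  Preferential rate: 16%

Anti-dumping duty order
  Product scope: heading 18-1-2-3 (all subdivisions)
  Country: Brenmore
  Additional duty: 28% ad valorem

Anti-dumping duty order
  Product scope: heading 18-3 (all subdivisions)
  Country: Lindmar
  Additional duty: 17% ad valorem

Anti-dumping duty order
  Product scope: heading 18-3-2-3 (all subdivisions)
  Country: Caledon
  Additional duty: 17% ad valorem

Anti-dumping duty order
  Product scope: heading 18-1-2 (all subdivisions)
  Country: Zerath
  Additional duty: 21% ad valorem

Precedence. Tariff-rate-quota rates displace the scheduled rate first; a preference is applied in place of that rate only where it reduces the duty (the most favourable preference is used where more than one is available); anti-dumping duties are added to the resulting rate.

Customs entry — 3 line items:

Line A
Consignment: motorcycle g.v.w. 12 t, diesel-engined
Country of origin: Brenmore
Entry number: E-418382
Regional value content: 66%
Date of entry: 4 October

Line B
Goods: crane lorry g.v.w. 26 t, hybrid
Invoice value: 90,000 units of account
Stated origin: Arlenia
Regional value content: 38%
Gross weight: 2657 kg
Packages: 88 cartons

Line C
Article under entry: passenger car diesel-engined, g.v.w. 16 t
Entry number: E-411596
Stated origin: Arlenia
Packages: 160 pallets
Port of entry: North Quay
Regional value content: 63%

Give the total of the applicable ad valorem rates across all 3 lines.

64%

Line A: motorcycle → 18-3; diesel-engined → 18-3-2; g.v.w. 12 t → 18-3-2-3. Scheduled 28%. Brenmore agreement on 18-2-1: 18-3-2-3 not covered. → 28%.
Line B: crane lorry → 18-1; hybrid → 18-1-2; g.v.w. 26 t → 18-1-2-2. Scheduled 28%. Arlenia agreement on 18-2-1-2: 18-1-2-2 not covered; Arlenia agreement on 18-2: 18-1-2-2 not covered. → 28%.
Line C: passenger car → 18-2; diesel-engined → 18-2-2; g.v.w. 16 t → 18-2-2-1. Scheduled 30%. Arlenia agreement on 18-2-1-2: 18-2-2-1 not covered; Arlenia agreement on 18-2: RVC ≥ 35% → 8% available; preferential 8%. → 8%.
Sum: 28% + 28% + 8% = 64%.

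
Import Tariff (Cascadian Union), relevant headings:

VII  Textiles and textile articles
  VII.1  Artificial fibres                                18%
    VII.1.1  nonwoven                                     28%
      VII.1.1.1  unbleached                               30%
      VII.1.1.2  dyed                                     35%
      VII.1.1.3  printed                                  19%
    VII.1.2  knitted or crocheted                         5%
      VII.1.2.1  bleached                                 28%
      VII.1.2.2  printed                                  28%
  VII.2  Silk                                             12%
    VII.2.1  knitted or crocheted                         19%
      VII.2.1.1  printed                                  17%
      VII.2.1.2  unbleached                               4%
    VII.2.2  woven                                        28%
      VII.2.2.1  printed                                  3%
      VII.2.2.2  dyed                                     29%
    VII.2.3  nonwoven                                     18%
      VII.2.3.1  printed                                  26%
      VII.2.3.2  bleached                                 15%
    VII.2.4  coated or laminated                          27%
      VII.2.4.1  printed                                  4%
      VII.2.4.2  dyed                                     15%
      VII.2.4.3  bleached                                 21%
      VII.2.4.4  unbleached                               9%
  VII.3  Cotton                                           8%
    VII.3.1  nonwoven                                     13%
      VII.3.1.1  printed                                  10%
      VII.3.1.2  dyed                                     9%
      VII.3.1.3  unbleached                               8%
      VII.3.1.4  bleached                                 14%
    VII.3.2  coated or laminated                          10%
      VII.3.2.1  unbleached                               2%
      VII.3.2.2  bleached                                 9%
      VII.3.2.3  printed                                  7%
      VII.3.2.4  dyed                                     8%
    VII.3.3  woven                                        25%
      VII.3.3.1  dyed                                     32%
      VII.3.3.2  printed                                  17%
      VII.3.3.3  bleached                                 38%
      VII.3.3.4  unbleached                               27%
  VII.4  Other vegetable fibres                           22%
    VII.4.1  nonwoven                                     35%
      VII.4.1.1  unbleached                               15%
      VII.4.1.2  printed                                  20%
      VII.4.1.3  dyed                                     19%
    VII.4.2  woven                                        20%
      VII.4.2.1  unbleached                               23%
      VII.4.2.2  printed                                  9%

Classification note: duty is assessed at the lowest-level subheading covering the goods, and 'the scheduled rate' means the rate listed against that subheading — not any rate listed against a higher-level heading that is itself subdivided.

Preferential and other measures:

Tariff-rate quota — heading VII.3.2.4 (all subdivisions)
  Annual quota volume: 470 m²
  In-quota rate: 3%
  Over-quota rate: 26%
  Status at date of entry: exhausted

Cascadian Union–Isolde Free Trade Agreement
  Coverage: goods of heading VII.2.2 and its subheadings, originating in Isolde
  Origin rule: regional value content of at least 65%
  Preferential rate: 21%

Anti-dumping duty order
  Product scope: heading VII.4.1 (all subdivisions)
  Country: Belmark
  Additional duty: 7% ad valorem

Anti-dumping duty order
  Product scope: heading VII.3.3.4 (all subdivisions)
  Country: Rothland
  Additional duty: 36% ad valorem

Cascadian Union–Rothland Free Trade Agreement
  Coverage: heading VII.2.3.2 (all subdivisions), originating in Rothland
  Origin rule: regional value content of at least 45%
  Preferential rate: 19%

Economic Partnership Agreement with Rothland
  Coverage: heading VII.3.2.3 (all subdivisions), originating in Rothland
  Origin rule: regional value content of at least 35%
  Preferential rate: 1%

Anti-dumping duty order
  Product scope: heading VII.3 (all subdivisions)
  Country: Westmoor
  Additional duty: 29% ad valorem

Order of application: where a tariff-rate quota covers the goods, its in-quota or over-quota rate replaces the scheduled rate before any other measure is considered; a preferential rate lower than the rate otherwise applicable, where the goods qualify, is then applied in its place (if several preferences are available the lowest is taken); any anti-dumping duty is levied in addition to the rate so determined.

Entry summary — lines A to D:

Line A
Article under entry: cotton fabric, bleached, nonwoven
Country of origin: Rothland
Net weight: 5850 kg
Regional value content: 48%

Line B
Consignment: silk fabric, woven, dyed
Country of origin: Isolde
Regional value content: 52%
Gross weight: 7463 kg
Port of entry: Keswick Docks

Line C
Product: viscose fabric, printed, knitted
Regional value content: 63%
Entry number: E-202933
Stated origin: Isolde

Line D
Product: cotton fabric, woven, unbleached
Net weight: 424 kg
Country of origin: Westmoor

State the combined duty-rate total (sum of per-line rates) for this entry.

Line A: cotton → VII.3; nonwoven → VII.3.1; bleached → VII.3.1.4. Scheduled 14%. Rothland agreement on VII.2.3.2: VII.3.1.4 not covered; Rothland agreement on VII.3.2.3: VII.3.1.4 not covered. → 14%.
Line B: silk → VII.2; woven → VII.2.2; dyed → VII.2.2.2. Scheduled 29%. Isolde agreement on VII.2.2: RVC < 65%. → 29%.
Line C: viscose → VII.1; knitted → VII.1.2; printed → VII.1.2.2. Scheduled 28%. Isolde agreement on VII.2.2: VII.1.2.2 not covered. → 28%.
Line D: cotton → VII.3; woven → VII.3.3; unbleached → VII.3.3.4. Scheduled 27%. anti-dumping (Westmoor, VII.3): +29%; total 27% + 29% = 56%. → 56%.
Sum: 14% + 29% + 28% + 56% = 127%.

127%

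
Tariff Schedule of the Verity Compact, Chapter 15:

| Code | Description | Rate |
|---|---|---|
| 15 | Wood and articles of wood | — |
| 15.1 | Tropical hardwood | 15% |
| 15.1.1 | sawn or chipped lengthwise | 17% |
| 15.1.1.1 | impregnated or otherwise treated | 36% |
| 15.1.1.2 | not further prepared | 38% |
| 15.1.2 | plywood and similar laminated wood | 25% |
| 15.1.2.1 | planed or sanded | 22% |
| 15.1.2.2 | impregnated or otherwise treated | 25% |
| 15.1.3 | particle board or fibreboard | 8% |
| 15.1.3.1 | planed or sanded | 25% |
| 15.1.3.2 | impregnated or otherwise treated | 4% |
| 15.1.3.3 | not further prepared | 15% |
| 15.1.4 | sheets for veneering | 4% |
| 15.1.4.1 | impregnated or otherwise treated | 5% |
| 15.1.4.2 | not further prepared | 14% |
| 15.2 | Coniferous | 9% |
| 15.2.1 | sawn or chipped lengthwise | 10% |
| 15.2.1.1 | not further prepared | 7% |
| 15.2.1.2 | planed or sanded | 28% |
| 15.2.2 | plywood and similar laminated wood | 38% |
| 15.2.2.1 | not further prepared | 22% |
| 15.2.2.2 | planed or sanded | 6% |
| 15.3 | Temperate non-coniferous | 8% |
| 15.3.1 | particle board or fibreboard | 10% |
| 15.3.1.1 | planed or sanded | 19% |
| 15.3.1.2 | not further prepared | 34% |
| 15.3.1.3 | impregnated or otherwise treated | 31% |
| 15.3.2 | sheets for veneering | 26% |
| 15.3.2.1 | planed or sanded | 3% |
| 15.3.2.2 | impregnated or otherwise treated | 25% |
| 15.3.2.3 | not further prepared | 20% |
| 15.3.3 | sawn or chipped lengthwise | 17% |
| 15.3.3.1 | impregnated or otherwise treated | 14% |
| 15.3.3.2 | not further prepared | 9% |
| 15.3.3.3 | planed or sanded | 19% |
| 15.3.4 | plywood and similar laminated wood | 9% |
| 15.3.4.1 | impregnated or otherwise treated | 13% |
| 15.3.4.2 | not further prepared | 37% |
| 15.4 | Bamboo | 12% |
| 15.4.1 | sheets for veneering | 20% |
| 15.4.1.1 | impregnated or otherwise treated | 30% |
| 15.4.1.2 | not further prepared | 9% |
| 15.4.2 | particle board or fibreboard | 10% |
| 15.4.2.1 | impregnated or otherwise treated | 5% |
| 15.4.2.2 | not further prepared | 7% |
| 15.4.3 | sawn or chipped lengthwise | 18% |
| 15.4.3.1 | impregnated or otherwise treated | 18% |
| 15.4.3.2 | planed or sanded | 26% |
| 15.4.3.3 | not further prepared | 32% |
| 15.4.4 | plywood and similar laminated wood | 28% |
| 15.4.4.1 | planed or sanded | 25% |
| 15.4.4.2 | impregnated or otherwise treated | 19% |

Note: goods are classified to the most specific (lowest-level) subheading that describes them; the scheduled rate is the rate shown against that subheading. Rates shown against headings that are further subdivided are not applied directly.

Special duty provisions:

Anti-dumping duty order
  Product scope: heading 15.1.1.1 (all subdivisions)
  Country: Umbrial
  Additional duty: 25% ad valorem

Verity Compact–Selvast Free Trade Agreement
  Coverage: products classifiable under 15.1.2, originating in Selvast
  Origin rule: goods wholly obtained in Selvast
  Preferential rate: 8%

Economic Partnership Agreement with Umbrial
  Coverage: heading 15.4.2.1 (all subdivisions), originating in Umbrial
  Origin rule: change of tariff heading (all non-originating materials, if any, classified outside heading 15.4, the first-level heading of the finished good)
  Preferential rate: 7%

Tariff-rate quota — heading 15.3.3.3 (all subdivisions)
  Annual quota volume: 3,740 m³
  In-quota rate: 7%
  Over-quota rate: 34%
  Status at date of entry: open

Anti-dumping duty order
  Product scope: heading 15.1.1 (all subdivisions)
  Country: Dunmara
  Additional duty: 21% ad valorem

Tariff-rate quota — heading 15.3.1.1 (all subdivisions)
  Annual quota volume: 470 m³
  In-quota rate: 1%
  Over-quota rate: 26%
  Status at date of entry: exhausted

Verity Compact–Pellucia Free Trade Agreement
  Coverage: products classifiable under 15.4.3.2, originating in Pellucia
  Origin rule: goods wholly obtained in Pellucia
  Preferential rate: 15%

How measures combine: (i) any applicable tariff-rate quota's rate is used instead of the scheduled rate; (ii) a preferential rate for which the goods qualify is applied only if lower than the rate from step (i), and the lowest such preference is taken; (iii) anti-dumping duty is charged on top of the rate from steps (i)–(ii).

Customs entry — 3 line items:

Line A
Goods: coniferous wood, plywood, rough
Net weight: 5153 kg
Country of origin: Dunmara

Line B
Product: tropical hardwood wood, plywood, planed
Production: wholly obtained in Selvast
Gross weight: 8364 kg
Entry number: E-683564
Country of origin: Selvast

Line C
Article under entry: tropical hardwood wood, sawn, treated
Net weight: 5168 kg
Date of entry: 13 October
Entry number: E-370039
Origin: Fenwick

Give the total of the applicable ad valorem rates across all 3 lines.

66%

Line A: coniferous → 15.2; plywood → 15.2.2; rough → 15.2.2.1. Scheduled 22%. No special measure applies. → 22%.
Line B: tropical hardwood → 15.1; plywood → 15.1.2; planed → 15.1.2.1. Scheduled 22%. Selvast agreement on 15.1.2: wholly obtained → 8% available; preferential 8%. → 8%.
Line C: tropical hardwood → 15.1; sawn → 15.1.1; treated → 15.1.1.1. Scheduled 36%. No special measure applies. → 36%.
Sum: 22% + 8% + 36% = 66%.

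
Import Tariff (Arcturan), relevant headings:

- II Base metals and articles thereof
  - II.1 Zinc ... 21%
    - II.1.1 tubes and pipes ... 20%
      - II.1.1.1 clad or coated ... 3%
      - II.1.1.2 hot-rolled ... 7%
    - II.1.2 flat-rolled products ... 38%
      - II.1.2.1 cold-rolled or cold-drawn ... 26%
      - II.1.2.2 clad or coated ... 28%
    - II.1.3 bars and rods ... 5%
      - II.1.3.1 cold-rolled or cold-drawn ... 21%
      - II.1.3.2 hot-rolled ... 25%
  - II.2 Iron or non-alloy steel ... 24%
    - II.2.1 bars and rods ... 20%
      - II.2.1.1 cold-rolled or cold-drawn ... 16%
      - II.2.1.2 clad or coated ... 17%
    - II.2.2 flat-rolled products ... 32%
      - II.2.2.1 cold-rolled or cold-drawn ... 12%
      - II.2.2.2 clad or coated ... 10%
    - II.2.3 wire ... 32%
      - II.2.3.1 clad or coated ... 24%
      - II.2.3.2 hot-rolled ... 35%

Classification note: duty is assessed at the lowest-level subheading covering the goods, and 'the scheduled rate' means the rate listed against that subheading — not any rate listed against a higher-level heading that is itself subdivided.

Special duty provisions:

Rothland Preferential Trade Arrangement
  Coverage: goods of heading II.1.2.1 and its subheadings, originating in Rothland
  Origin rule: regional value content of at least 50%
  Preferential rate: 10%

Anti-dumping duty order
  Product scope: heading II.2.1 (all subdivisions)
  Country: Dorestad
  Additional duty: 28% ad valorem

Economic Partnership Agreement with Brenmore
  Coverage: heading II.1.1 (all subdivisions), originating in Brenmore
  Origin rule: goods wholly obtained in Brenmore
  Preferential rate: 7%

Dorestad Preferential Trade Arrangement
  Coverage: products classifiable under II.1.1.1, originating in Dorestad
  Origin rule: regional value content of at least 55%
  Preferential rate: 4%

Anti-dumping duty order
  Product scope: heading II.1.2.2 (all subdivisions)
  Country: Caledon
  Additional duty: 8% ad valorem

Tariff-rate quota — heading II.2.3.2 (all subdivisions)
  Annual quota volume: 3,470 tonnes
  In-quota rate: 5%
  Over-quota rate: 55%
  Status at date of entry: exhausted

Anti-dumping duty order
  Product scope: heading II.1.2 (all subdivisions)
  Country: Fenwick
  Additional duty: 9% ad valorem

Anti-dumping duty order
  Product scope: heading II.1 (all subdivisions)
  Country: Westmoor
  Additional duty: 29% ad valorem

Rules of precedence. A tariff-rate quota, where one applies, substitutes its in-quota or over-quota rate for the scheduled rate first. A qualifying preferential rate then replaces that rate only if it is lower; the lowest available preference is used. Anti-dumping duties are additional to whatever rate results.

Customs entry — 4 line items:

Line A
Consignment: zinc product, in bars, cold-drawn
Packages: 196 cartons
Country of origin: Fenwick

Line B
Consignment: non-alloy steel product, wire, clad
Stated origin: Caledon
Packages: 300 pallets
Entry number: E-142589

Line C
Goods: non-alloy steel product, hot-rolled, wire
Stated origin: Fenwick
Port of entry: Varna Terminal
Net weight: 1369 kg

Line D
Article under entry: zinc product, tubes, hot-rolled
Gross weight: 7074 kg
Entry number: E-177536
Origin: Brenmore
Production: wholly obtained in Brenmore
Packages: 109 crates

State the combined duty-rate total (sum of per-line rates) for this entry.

Line A: zinc → II.1; in bars → II.1.3; cold-drawn → II.1.3.1. Scheduled 21%. No special measure applies. → 21%.
Line B: non-alloy steel → II.2; wire → II.2.3; clad → II.2.3.1. Scheduled 24%. No special measure applies. → 24%.
Line C: non-alloy steel → II.2; wire → II.2.3; hot-rolled → II.2.3.2. Scheduled 35%. quota on II.2.3.2 exhausted → over-quota 55%. → 55%.
Line D: zinc → II.1; tubes → II.1.1; hot-rolled → II.1.1.2. Scheduled 7%. Brenmore agreement on II.1.1: wholly obtained → 7% available; preference 7% not lower than 7% → no reduction. → 7%.
Sum: 21% + 24% + 55% + 7% = 107%.

107%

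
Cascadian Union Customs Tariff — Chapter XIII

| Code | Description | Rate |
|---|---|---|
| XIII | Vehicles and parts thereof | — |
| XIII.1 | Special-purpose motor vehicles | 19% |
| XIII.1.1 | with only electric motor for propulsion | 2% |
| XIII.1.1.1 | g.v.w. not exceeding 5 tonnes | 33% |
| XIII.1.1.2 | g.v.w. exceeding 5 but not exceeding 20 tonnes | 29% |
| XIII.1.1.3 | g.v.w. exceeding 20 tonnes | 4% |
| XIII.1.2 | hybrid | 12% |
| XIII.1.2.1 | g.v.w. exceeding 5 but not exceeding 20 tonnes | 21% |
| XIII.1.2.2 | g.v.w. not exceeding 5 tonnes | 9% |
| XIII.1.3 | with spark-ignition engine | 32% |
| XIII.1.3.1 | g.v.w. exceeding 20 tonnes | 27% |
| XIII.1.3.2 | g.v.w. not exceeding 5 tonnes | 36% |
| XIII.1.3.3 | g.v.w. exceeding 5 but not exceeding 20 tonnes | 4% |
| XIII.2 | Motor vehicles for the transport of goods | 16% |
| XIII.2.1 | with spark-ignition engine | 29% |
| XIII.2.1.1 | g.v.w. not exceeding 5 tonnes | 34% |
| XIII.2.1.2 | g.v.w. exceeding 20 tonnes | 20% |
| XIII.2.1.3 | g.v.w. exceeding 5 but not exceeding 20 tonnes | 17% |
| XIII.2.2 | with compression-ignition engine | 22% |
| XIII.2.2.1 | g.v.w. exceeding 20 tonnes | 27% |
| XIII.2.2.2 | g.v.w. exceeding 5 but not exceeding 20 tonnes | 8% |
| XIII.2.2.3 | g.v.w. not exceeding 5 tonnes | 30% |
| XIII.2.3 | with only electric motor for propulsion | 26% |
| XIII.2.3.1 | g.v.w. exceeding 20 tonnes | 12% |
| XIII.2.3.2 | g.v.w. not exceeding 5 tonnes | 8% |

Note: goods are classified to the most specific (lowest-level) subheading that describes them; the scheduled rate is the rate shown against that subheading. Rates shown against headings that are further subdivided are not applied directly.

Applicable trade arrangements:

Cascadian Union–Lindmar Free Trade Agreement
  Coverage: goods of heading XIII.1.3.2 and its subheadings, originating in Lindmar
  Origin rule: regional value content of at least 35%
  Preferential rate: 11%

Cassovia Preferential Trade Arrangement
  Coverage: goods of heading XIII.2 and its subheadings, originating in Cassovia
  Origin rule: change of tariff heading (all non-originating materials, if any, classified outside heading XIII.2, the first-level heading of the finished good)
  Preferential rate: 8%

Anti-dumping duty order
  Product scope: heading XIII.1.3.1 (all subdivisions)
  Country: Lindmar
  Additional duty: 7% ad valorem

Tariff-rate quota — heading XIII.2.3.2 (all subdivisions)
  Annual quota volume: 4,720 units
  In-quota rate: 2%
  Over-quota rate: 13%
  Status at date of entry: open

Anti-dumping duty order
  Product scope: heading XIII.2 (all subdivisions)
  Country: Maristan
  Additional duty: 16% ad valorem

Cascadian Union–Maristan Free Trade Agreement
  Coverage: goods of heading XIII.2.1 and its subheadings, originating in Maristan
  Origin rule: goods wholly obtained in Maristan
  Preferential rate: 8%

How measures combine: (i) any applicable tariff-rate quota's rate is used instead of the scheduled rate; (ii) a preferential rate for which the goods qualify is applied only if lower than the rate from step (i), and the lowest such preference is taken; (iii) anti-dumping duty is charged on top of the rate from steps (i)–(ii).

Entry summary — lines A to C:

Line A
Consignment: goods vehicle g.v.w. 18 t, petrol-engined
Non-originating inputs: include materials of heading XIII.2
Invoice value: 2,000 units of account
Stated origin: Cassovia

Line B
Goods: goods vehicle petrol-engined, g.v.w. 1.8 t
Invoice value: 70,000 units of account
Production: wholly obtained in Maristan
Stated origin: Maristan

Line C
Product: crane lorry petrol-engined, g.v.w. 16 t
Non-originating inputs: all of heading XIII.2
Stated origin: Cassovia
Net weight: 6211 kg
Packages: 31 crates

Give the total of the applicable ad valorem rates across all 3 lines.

Line A: goods vehicle → XIII.2; petrol-engined → XIII.2.1; g.v.w. 18 t → XIII.2.1.3. Scheduled 17%. Cassovia agreement on XIII.2: CTH not met. → 17%.
Line B: goods vehicle → XIII.2; petrol-engined → XIII.2.1; g.v.w. 1.8 t → XIII.2.1.1. Scheduled 34%. Maristan agreement on XIII.2.1: wholly obtained → 8% available; preferential 8%; anti-dumping (Maristan, XIII.2): +16%; total 8% + 16% = 24%. → 24%.
Line C: crane lorry → XIII.1; petrol-engined → XIII.1.3; g.v.w. 16 t → XIII.1.3.3. Scheduled 4%. Cassovia agreement on XIII.2: XIII.1.3.3 not covered. → 4%.
Sum: 17% + 24% + 4% = 45%.

45%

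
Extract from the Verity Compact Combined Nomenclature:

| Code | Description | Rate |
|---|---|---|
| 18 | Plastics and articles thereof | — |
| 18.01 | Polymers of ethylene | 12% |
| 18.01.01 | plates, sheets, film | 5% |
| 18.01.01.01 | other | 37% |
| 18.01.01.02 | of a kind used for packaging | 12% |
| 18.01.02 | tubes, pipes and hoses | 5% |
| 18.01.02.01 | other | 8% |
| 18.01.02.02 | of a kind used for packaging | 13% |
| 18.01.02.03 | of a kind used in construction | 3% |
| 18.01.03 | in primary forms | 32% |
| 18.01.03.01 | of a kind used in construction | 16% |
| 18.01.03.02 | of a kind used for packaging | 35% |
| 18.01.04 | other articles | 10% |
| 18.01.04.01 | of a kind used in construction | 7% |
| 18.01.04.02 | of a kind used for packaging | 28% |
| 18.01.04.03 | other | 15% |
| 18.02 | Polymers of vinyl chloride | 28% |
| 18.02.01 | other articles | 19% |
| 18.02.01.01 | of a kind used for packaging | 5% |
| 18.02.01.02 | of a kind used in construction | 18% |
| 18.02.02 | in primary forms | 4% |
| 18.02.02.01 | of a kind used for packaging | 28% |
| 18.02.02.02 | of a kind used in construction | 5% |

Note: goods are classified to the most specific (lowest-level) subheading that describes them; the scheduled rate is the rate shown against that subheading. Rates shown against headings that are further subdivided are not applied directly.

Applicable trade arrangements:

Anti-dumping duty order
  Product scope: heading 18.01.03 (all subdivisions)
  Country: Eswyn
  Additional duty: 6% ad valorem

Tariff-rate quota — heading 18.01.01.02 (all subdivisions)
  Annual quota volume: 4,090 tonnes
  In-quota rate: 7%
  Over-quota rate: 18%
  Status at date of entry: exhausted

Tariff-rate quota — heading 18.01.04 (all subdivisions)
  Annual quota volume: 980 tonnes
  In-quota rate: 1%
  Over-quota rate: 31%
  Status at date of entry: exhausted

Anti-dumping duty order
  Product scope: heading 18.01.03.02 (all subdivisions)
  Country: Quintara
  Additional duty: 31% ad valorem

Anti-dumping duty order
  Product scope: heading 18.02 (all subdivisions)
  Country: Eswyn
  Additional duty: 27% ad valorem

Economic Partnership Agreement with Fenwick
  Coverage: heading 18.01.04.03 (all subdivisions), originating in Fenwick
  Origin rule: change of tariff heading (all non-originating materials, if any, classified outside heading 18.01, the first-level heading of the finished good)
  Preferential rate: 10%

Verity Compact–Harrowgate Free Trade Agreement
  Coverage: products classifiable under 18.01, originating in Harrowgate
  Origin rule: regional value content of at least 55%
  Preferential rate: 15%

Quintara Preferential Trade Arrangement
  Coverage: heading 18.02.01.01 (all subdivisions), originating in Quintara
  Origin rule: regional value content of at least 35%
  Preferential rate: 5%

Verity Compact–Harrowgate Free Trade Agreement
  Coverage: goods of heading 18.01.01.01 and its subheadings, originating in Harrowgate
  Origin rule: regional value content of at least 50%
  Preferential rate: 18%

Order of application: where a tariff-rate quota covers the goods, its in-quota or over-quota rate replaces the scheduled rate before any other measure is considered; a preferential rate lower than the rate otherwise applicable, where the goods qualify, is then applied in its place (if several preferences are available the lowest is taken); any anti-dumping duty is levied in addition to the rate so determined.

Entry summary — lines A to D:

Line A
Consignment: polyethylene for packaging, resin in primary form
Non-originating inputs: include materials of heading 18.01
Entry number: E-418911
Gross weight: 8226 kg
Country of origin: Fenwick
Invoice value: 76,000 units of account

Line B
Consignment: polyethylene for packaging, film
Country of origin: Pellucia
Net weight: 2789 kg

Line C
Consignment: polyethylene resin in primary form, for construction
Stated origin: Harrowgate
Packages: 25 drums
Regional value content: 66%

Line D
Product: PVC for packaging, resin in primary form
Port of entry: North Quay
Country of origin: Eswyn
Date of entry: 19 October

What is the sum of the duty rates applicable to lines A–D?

Line A: polyethylene → 18.01; resin in primary form → 18.01.03; for packaging → 18.01.03.02. Scheduled 35%. Fenwick agreement on 18.01.04.03: 18.01.03.02 not covered. → 35%.
Line B: polyethylene → 18.01; film → 18.01.01; for packaging → 18.01.01.02. Scheduled 12%. quota on 18.01.01.02 exhausted → over-quota 18%. → 18%.
Line C: polyethylene → 18.01; resin in primary form → 18.01.03; for construction → 18.01.03.01. Scheduled 16%. Harrowgate agreement on 18.01: RVC ≥ 55% → 15% available; Harrowgate agreement on 18.01.01.01: 18.01.03.01 not covered; preferential 15%. → 15%.
Line D: PVC → 18.02; resin in primary form → 18.02.02; for packaging → 18.02.02.01. Scheduled 28%. anti-dumping (Eswyn, 18.02): +27%; total 28% + 27% = 55%. → 55%.
Sum: 35% + 18% + 15% + 55% = 123%.

123%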